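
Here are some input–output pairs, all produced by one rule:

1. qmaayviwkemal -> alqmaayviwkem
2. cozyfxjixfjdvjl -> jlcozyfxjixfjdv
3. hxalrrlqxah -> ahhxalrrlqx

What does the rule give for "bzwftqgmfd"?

What's happening: move the last 2 characters to the front (rotate right by 2).
Applying that to "bzwftqgmfd" gives "fdbzwftqgm".

fdbzwftqgm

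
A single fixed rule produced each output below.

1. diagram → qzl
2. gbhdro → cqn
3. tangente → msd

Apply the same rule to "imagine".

hmd

Each output is the input with this applied: shift every letter 1 place backward in the alphabet (wrapping around), then keep only the last 3 characters.
Applying both steps to "imagine": "hlzfhmd", then "hmd".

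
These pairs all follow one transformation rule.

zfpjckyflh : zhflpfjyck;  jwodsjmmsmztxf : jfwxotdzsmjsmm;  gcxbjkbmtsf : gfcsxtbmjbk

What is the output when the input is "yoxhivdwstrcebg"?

ygobxehcirvtdsw

In each case the input is transformed by: take characters alternately from the front and the back (1st, last, 2nd, 2nd-last, ...).
"yoxhivdwstrcebg" → "ygobxehcirvtdsw".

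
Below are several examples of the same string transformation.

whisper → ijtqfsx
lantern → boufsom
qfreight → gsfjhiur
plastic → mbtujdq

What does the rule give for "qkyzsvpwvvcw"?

The transformation: move the first character to the end, then shift every letter 1 place forward in the alphabet (wrapping around).
Applying both steps to "qkyzsvpwvvcw": "kyzsvpwvvcwq", then "lzatwqxwwdxr".

lzatwqxwwdxr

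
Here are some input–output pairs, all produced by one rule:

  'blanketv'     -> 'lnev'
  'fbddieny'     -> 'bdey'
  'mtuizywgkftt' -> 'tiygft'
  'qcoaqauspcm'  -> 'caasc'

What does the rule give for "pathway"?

aha

Looking at the pairs, the operation is to keep every other character starting from the second (positions 2nd, 4th, 6th, ...).
On "pathway" that produces "aha".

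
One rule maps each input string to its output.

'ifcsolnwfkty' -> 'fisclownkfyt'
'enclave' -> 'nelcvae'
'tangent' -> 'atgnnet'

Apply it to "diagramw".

Each output is the input with this applied: swap each adjacent pair of characters (1↔2, 3↔4, ...).
For "diagramw" the result is "idgaarwm".

idgaarwm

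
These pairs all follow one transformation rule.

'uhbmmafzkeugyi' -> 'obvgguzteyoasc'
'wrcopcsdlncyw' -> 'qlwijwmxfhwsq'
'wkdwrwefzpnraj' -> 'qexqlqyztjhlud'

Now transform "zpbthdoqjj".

tjvnbxikdd

The rule is to shift every letter 6 places backward in the alphabet (wrapping around).
Applying that to "zpbthdoqjj" gives "tjvnbxikdd".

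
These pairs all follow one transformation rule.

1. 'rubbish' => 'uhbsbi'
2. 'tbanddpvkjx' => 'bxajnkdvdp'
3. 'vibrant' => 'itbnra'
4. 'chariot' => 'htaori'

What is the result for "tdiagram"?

The pattern: delete the first character, then take characters alternately from the front and the back (1st, last, 2nd, 2nd-last, ...).
Working it through for "tdiagram": intermediate "diagram", final "dmiaarg".
(Check on "tbanddpvkjx": → "banddpvkjx" → "bxajnkdvdp" ✓)

dmiaarg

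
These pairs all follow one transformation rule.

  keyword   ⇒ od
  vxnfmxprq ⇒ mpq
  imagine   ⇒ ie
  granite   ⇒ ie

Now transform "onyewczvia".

wzi

The pattern: keep every other character starting from the first (positions 1st, 3rd, 5th, ...), then delete the first 2 characters.
Applying both steps to "onyewczvia": "oywzi", then "wzi".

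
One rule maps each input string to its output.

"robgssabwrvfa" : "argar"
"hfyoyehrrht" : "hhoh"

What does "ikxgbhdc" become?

dig

Rule — keep one character in every 3, starting at position 1 (positions 1st, 4th, 7th, ...), then move the last character to the front.
For "ikxgbhdc", step one produces "igd"; step two turns that into "dig".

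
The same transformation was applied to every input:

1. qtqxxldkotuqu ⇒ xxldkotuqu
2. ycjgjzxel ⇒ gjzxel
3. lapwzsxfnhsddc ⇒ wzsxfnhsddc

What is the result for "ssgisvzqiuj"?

isvzqiuj

Rule — delete the first 3 characters.
Applying that to "ssgisvzqiuj" gives "isvzqiuj".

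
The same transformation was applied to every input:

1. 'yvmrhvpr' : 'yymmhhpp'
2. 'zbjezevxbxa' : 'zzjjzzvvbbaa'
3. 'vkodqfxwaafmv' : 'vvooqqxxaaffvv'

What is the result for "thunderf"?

ttuuddrr

Each output is the input with this applied: keep every other character starting from the first (positions 1st, 3rd, 5th, ...), then double every character.
"thunderf" → "tudr" → "ttuuddrr".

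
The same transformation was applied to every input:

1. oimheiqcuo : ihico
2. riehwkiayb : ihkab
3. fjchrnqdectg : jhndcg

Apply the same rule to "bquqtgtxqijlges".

Looking at the pairs, the operation is to keep every other character starting from the second (positions 2nd, 4th, 6th, ...).
"bquqtgtxqijlges" → "qqgxile".

qqgxile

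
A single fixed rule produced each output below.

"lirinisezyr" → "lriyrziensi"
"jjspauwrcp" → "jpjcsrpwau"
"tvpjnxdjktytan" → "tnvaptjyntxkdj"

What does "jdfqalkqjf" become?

Each output is the input with this applied: take characters alternately from the front and the back (1st, last, 2nd, 2nd-last, ...).
Applying that to "jdfqalkqjf" gives "jfdjfqqkal".

jfdjfqqkal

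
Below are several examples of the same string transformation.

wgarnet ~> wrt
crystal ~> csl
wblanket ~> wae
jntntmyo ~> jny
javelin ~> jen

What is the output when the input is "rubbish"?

What's happening: keep one character in every 3, starting at position 1 (positions 1st, 4th, 7th, ...).
Doing the same to "rubbish": "rbh".

rbh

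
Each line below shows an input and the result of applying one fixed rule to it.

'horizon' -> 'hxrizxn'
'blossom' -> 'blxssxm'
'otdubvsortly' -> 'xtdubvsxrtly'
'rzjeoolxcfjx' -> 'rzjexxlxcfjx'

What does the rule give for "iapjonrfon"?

iapjxnrfxn

In each case the input is transformed by: replace every "o" with "x".
On "iapjonrfon" that produces "iapjxnrfxn".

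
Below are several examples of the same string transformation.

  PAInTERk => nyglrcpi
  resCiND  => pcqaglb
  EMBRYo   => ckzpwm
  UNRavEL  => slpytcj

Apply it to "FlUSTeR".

Rule — shift every letter 2 places backward in the alphabet (wrapping around), then convert every letter to lowercase.
On "FlUSTeR" that produces "djsqrcp".

djsqrcp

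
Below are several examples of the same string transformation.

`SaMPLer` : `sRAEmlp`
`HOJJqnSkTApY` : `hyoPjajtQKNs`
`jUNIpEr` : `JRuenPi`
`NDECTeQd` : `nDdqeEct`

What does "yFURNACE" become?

Yefcuarn

In each case the input is transformed by: flip the case of every letter, then take characters alternately from the front and the back (1st, last, 2nd, 2nd-last, ...).
On "yFURNACE": the first step gives "Yfurnace", and the second then gives "Yefcuarn".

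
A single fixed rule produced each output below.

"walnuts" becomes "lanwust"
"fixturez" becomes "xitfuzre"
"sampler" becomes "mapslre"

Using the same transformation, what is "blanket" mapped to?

alnbkte

The pattern: move the first 2 characters to the end (rotate left by 2), then take characters alternately from the front and the back (1st, last, 2nd, 2nd-last, ...).
For "blanket", step one produces "anketbl"; step two turns that into "alnbkte".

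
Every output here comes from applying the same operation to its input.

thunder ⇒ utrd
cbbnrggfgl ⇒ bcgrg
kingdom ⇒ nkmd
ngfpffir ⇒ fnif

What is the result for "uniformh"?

iumo

Each output is the input with this applied: keep every other character starting from the first (positions 1st, 3rd, 5th, ...), then swap each adjacent pair of characters (1↔2, 3↔4, ...).
Applying both steps to "uniformh": "uiom", then "iumo".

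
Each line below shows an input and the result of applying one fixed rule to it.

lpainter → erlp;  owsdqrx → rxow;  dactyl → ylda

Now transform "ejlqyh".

yhej

The transformation: move the last 2 characters to the front (rotate right by 2), then keep only the first 4 characters.
Working it through for "ejlqyh": intermediate "yhejlq", final "yhej".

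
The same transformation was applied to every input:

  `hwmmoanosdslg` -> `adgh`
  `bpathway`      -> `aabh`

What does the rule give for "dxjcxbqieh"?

bcde

The transformation: sort the characters into alphabetical order, then keep only the first 4 characters.
Applying that to "dxjcxbqieh" gives "bcde".
(Check on "bpathway": → "aabhptwy" → "aabh" ✓)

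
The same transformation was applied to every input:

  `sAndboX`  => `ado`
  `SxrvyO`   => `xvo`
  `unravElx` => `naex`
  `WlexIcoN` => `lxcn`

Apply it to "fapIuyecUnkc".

aiycnc

Looking at the pairs, the operation is to keep every other character starting from the second (positions 2nd, 4th, 6th, ...), then convert every letter to lowercase.
For "fapIuyecUnkc", step one produces "aIycnc"; step two turns that into "aiycnc".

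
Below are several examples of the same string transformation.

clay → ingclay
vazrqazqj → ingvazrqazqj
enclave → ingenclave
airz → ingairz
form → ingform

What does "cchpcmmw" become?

Looking at the pairs, the operation is to prepend "ing".
On "cchpcmmw" that produces "ingcchpcmmw".

ingcchpcmmw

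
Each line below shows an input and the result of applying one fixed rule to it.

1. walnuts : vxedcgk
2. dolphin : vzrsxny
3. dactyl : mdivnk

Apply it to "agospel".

What's happening: move the first 2 characters to the end (rotate left by 2), then shift every letter 10 places forward in the alphabet (wrapping around).
So "agospel" becomes "yczovkq".

yczovkq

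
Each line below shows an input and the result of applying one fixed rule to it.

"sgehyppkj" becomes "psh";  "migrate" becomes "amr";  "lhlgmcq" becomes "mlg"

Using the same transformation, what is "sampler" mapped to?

lsp

The pattern: move the last 3 characters to the front (rotate right by 3), then keep one character in every 3, starting at position 1 (positions 1st, 4th, 7th, ...).
Applying both steps to "sampler": "lersamp", then "lsp".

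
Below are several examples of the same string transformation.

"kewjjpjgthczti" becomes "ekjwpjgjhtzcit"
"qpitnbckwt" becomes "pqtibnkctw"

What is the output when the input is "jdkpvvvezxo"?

djpkvvevxzo

What's happening: swap each adjacent pair of characters (1↔2, 3↔4, ...).
On "jdkpvvvezxo" that produces "djpkvvevxzo".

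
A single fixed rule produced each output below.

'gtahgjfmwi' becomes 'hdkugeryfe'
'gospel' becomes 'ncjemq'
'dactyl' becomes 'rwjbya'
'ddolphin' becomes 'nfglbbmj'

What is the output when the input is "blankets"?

Rule — swap the front and back halves of the string, then shift every letter 2 places backward in the alphabet (wrapping around).
On "blankets": the first step gives "ketsblan", and the second then gives "icrqzjyl".

icrqzjyl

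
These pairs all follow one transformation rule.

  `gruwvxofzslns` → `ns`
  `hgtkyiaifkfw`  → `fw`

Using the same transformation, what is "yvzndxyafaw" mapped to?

aw

Each output is the input with this applied: keep only the last 2 characters.
So "yvzndxyafaw" becomes "aw".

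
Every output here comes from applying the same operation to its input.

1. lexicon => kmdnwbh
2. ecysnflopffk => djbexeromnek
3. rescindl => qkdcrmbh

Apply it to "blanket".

askdzjm

Rule — take characters alternately from the front and the back (1st, last, 2nd, 2nd-last, ...), then shift every letter 1 place backward in the alphabet (wrapping around).
"blanket" → "askdzjm".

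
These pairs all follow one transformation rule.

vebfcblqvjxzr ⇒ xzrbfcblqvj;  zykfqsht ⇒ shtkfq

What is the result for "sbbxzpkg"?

Rule — delete the first 2 characters, then move the last 3 characters to the front (rotate right by 3).
Applying both steps to "sbbxzpkg": "bxzpkg", then "pkgbxz".

pkgbxz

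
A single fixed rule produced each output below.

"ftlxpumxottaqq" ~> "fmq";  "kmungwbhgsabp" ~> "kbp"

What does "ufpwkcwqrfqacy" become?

The transformation: keep every other character starting from the first (positions 1st, 3rd, 5th, ...), then keep one character in every 3, starting at position 1 (positions 1st, 4th, 7th, ...).
Working it through for "ufpwkcwqrfqacy": intermediate "upkwrqc", final "uwc".

uwc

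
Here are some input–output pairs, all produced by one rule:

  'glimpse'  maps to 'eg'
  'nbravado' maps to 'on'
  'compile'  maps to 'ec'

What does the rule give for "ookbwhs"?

The pattern: move the last character to the front, then keep only the first 2 characters.
For "ookbwhs", step one produces "sookbwh"; step two turns that into "so".

so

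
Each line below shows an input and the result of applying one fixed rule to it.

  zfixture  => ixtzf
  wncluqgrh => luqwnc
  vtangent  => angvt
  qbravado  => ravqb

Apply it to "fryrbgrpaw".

bgrfryr

Rule — delete the last 3 characters, then move the last 3 characters to the front (rotate right by 3).
Applying both steps to "fryrbgrpaw": "fryrbgr", then "bgrfryr".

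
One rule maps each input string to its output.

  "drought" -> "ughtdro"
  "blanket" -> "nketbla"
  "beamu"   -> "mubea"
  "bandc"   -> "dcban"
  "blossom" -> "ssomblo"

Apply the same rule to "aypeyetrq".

eyetrqayp

The rule is to move the first 3 characters to the end (rotate left by 3).
Applying that to "aypeyetrq" gives "eyetrqayp".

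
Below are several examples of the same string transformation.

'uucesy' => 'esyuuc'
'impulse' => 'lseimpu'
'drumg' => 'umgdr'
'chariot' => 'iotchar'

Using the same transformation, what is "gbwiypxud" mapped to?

Each output is the input with this applied: move the last 3 characters to the front (rotate right by 3).
For "gbwiypxud" the result is "xudgbwiyp".

xudgbwiyp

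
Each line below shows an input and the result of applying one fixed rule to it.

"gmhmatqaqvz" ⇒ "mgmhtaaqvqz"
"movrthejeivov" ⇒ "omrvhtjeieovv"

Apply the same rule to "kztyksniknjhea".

The transformation: swap each adjacent pair of characters (1↔2, 3↔4, ...).
On "kztyksniknjhea" that produces "zkytskinnkhjae".

zkytskinnkhjae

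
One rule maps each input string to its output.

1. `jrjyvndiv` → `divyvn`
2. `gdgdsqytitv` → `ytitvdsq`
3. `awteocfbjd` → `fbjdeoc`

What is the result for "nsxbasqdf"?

In each case the input is transformed by: delete the first 3 characters, then move the first 3 characters to the end (rotate left by 3).
For "nsxbasqdf", step one produces "basqdf"; step two turns that into "qdfbas".
(Check on "gdgdsqytitv": → "dsqytitv" → "ytitvdsq" ✓)

qdfbas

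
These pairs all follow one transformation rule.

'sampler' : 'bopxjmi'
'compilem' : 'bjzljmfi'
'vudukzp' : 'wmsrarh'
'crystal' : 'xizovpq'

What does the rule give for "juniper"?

The rule is to move the last 2 characters to the front (rotate right by 2), then shift every letter 3 places backward in the alphabet (wrapping around).
"juniper" → "erjunip" → "bogrkfm".

bogrkfm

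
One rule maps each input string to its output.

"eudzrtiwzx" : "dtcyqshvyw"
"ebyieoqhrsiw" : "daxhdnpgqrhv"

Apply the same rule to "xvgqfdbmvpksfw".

wufpecaluojrev

The pattern: shift every letter 1 place backward in the alphabet (wrapping around).
"xvgqfdbmvpksfw" → "wufpecaluojrev".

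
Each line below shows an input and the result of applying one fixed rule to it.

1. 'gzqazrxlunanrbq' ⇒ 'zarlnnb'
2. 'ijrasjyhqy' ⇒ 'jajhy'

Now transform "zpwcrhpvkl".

The transformation: keep every other character starting from the second (positions 2nd, 4th, 6th, ...).
On "zpwcrhpvkl" that produces "pchvl".

pchvl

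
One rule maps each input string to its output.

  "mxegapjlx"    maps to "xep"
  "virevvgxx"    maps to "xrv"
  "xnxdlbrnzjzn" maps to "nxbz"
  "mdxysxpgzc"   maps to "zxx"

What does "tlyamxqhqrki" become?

iyxq

What's happening: keep one character in every 3, starting at position 3 (positions 3rd, 6th, 9th, ...), then move the last character to the front.
Working it through for "tlyamxqhqrki": intermediate "yxqi", final "iyxq".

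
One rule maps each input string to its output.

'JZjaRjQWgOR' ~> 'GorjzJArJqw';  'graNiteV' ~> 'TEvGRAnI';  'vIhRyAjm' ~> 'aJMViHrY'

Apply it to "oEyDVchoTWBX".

What's happening: move the last 3 characters to the front (rotate right by 3), then flip the case of every letter.
Starting from "oEyDVchoTWBX": after the first operation, "WBXoEyDVchoT"; after the second, "wbxOeYdvCHOt".

wbxOeYdvCHOt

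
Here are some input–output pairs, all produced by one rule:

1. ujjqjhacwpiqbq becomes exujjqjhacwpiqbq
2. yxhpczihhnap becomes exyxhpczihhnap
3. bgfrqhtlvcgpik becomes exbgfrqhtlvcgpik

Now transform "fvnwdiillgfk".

Each output is the input with this applied: prepend "ex".
Applying that to "fvnwdiillgfk" gives "exfvnwdiillgfk".

exfvnwdiillgfk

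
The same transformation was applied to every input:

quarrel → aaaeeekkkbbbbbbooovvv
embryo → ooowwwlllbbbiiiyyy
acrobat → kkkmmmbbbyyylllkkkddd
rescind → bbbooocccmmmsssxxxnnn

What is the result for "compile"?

The transformation: shift every letter 10 places forward in the alphabet (wrapping around), then repeat every character 3 times.
Applying that to "compile" gives "mmmyyywwwzzzsssvvvooo".

mmmyyywwwzzzsssvvvooo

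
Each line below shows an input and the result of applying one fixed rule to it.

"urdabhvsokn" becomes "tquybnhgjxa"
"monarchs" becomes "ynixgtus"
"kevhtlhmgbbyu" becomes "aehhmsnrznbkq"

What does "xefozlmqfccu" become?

aiilwsrfulkd

The rule is to shift every letter 6 places forward in the alphabet (wrapping around), then reverse the string.
"xefozlmqfccu" → "dklufrswliia" → "aiilwsrfulkd".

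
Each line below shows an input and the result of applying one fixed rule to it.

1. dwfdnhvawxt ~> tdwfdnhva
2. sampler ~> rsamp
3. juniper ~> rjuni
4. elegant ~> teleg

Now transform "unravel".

The rule is to move the last 3 characters to the front (rotate right by 3), then delete the first 2 characters.
On "unravel": the first step gives "velunra", and the second then gives "lunra".

lunra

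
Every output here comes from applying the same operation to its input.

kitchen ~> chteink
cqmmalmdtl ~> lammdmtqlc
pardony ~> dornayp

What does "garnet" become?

nreatg

The pattern: take characters alternately from the front and the back (1st, last, 2nd, 2nd-last, ...), then reverse the string.
For "garnet", step one produces "gtaern"; step two turns that into "nreatg".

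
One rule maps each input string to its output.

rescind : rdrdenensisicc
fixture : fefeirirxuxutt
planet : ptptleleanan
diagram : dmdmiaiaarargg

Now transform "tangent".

ttttanannenegg

The transformation: double every character, then take characters alternately from the front and the back (1st, last, 2nd, 2nd-last, ...).
Applying both steps to "tangent": "ttaannggeenntt", then "ttttanannenegg".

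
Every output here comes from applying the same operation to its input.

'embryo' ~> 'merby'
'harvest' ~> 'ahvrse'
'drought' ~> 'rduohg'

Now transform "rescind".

Each output is the input with this applied: delete the last character, then swap each adjacent pair of characters (1↔2, 3↔4, ...).
"rescind" → "ercsni".

ercsni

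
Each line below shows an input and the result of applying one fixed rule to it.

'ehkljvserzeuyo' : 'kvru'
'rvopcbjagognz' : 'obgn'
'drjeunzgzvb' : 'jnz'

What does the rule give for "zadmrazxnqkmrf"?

danm

Rule — keep one character in every 3, starting at position 3 (positions 3rd, 6th, 9th, ...).
"zadmrazxnqkmrf" → "danm".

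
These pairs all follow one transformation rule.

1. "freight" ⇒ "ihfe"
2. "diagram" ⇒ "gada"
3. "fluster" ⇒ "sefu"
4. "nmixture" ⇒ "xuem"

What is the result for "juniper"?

iejn

Rule — move the first 3 characters to the end (rotate left by 3), then keep every other character starting from the first (positions 1st, 3rd, 5th, ...).
For "juniper", step one produces "iperjun"; step two turns that into "iejn".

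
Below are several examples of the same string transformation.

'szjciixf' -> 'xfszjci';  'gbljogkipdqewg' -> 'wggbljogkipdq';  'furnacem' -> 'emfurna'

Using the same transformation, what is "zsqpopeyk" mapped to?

ykzsqpop

Looking at the pairs, the operation is to move the last 3 characters to the front (rotate right by 3), then delete the first character.
Starting from "zsqpopeyk": after the first operation, "eykzsqpop"; after the second, "ykzsqpop".
(Check on "gbljogkipdqewg": → "ewggbljogkipdq" → "wggbljogkipdq" ✓)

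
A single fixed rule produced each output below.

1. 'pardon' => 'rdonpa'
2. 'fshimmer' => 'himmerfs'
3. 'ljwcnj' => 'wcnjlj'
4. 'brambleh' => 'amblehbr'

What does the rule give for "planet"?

anetpl

Each output is the input with this applied: move the first 2 characters to the end (rotate left by 2).
So "planet" becomes "anetpl".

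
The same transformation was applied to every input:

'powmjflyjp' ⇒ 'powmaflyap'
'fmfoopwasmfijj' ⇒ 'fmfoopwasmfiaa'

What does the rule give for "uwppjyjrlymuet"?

The transformation: replace every "j" with "a".
So "uwppjyjrlymuet" becomes "uwppayarlymuet".

uwppayarlymuet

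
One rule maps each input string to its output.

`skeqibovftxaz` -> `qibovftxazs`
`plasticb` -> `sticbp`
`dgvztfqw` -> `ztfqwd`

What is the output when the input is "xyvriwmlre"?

Looking at the pairs, the operation is to move the first 3 characters to the end (rotate left by 3), then delete the last 2 characters.
Working it through for "xyvriwmlre": intermediate "riwmlrexyv", final "riwmlrex".

riwmlrex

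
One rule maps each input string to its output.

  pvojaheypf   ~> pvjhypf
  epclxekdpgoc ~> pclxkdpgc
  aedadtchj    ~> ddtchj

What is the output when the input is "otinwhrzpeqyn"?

The pattern: remove every vowel.
Doing the same to "otinwhrzpeqyn": "tnwhrzpqyn".

tnwhrzpqyn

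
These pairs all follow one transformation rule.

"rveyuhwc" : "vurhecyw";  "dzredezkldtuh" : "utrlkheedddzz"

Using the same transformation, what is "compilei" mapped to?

mliiecpo

The transformation: sort the characters into reverse alphabetical order, then move the first 2 characters to the end (rotate left by 2).
Starting from "compilei": after the first operation, "pomliiec"; after the second, "mliiecpo".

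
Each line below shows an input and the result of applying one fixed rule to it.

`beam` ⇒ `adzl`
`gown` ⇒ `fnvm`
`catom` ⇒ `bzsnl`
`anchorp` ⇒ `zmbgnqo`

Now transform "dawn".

The transformation: shift every letter 1 place backward in the alphabet (wrapping around).
Applying that to "dawn" gives "czvm".

czvm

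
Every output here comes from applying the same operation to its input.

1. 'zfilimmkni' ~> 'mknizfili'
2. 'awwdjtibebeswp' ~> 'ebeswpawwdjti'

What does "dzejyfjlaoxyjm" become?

Rule — swap the front and back halves of the string, then delete the first character.
For "dzejyfjlaoxyjm" the result is "aoxyjmdzejyfj".

aoxyjmdzejyfj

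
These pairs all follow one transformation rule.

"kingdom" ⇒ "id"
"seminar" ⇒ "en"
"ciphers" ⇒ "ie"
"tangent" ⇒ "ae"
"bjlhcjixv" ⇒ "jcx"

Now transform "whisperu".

What's happening: keep one character in every 3, starting at position 2 (positions 2nd, 5th, 8th, ...).
So "whisperu" becomes "hpu".

hpu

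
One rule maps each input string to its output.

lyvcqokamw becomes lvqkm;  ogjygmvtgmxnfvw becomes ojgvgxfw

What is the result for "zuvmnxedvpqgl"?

What's happening: keep every other character starting from the first (positions 1st, 3rd, 5th, ...).
So "zuvmnxedvpqgl" becomes "zvnevql".

zvnevql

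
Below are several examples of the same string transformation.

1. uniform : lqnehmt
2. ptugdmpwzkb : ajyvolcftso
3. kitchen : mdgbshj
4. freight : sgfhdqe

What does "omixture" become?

dqtswhln

The rule is to shift every letter 1 place backward in the alphabet (wrapping around), then reverse the string.
For "omixture" the result is "dqtswhln".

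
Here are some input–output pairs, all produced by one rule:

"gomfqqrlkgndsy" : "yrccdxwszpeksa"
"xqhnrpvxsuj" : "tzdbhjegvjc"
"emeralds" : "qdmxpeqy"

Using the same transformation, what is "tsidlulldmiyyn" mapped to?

upxgxxpyukkzfe

The transformation: move the first 2 characters to the end (rotate left by 2), then shift every letter 12 places forward in the alphabet (wrapping around).
"tsidlulldmiyyn" → "idlulldmiyynts" → "upxgxxpyukkzfe".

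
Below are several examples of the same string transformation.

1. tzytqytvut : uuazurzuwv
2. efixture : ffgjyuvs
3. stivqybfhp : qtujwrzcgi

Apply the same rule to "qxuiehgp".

Rule — shift every letter 1 place forward in the alphabet (wrapping around), then move the last character to the front.
Starting from "qxuiehgp": after the first operation, "ryvjfihq"; after the second, "qryvjfih".

qryvjfih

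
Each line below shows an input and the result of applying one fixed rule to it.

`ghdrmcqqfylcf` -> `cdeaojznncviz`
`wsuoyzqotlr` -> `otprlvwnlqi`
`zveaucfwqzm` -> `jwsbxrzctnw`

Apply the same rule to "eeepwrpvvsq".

The transformation: shift every letter 3 places backward in the alphabet (wrapping around), then move the last character to the front.
For "eeepwrpvvsq" the result is "nbbbmtomssp".

nbbbmtomssp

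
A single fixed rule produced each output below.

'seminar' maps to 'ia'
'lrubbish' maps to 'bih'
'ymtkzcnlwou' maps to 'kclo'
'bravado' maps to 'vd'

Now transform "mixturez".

trz

In each case the input is transformed by: keep every other character starting from the second (positions 2nd, 4th, 6th, ...), then delete the first character.
Working it through for "mixturez": intermediate "itrz", final "trz".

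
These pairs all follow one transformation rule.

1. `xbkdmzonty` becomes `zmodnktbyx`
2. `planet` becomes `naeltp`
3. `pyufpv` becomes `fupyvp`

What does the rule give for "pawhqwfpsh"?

In each case the input is transformed by: swap the front and back halves of the string, then take characters alternately from the front and the back (1st, last, 2nd, 2nd-last, ...).
For "pawhqwfpsh", step one produces "wfpshpawhq"; step two turns that into "wqfhpwsahp".

wqfhpwsahp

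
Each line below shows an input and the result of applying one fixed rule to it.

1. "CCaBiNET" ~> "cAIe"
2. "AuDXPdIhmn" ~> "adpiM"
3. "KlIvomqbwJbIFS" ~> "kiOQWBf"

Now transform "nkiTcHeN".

Each output is the input with this applied: flip the case of every letter, then keep every other character starting from the first (positions 1st, 3rd, 5th, ...).
Working it through for "nkiTcHeN": intermediate "NKItChEn", final "NICE".

NICE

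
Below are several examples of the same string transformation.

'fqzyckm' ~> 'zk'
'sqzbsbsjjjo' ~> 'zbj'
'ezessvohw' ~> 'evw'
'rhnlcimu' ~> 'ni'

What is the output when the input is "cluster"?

ue

Looking at the pairs, the operation is to keep one character in every 3, starting at position 3 (positions 3rd, 6th, 9th, ...).
Applying that to "cluster" gives "ue".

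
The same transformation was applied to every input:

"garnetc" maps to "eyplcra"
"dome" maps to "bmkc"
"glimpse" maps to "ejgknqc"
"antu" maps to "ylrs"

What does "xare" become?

vypc

What's happening: shift every letter 2 places backward in the alphabet (wrapping around).
For "xare" the result is "vypc".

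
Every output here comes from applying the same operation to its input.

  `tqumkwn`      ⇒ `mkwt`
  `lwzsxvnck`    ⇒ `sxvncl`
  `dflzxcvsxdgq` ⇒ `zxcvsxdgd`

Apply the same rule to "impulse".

The transformation: swap the first and last characters, then delete the first 3 characters.
Doing the same to "impulse": "ulsi".
(Check on "tqumkwn": → "nqumkwt" → "mkwt" ✓)

ulsi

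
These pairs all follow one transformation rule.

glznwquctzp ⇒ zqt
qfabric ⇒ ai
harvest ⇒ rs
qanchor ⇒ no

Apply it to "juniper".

ne

The rule is to keep one character in every 3, starting at position 3 (positions 3rd, 6th, 9th, ...).
So "juniper" becomes "ne".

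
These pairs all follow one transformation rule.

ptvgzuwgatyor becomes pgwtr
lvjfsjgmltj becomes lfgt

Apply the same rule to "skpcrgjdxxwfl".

scjxl

Each output is the input with this applied: keep one character in every 3, starting at position 1 (positions 1st, 4th, 7th, ...).
For "skpcrgjdxxwfl" the result is "scjxl".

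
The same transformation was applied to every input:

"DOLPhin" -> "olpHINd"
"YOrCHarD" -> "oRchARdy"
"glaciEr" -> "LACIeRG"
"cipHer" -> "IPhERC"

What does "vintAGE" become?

The transformation: move the first character to the end, then flip the case of every letter.
Starting from "vintAGE": after the first operation, "intAGEv"; after the second, "INTageV".

INTageV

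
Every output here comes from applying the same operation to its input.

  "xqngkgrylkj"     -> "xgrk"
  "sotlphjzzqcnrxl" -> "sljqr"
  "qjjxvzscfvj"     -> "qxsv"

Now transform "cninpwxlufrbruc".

Each output is the input with this applied: keep one character in every 3, starting at position 1 (positions 1st, 4th, 7th, ...).
Applying that to "cninpwxlufrbruc" gives "cnxfr".

cnxfr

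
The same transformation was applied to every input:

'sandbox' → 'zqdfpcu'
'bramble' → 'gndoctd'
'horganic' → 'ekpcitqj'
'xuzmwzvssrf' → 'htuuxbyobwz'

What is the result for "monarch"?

In each case the input is transformed by: reverse the string, then shift every letter 2 places forward in the alphabet (wrapping around).
For "monarch", step one produces "hcranom"; step two turns that into "jetcpqo".

jetcpqo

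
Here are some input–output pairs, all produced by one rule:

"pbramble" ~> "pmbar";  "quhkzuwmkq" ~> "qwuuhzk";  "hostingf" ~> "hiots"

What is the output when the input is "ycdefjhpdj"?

In each case the input is transformed by: delete the last 3 characters, then take characters alternately from the front and the back (1st, last, 2nd, 2nd-last, ...).
Starting from "ycdefjhpdj": after the first operation, "ycdefjh"; after the second, "yhcjdfe".

yhcjdfe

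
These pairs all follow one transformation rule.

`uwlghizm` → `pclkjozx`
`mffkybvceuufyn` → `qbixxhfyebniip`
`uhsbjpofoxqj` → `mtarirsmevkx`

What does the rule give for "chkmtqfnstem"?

phwvqitwpnkf

Rule — shift every letter 3 places forward in the alphabet (wrapping around), then reverse the string.
"chkmtqfnstem" → "fknpwtiqvwhp" → "phwvqitwpnkf".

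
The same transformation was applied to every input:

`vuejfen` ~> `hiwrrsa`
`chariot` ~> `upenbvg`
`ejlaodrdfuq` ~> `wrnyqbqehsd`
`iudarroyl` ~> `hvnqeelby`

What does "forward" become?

The rule is to swap each adjacent pair of characters (1↔2, 3↔4, ...), then shift every letter 13 places forward in the alphabet (wrapping around) — i.e. ROT13.
Applying both steps to "forward": "ofwrrad", then "bsjeenq".
(Check on "iudarroyl": → "uiadrryol" → "hvnqeelby" ✓)

bsjeenq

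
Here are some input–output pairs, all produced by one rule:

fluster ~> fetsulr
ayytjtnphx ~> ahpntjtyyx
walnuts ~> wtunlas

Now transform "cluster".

cetsulr

Each output is the input with this applied: swap the first and last characters, then reverse the string.
For "cluster", step one produces "rlustec"; step two turns that into "cetsulr".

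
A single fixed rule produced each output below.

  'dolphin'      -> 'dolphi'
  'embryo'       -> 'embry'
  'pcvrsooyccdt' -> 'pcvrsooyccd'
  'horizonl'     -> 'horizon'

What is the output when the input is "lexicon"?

Rule — delete the last character.
Applying that to "lexicon" gives "lexico".

lexico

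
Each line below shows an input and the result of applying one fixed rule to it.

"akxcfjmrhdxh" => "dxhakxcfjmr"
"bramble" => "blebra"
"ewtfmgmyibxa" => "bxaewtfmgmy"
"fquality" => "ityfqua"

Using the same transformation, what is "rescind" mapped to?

Rule — move the last 3 characters to the front (rotate right by 3), then delete the last character.
Doing the same to "rescind": "indres".
(Check on "ewtfmgmyibxa": → "bxaewtfmgmyi" → "bxaewtfmgmy" ✓)

indres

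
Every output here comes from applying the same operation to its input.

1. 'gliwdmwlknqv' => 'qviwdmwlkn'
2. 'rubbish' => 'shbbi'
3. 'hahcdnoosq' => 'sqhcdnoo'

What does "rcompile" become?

leompi

Looking at the pairs, the operation is to delete the first 2 characters, then move the last 2 characters to the front (rotate right by 2).
"rcompile" → "ompile" → "leompi".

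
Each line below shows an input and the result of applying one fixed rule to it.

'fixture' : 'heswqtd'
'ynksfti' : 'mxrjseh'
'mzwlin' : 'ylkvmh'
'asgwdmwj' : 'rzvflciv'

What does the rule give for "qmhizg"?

What's happening: swap each adjacent pair of characters (1↔2, 3↔4, ...), then shift every letter 1 place backward in the alphabet (wrapping around).
Working it through for "qmhizg": intermediate "mqihgz", final "lphgfy".

lphgfy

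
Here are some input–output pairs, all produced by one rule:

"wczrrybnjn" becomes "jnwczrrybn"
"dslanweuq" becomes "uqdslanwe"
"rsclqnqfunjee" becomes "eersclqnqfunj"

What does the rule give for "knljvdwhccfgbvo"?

voknljvdwhccfgb

The rule is to move the last 2 characters to the front (rotate right by 2).
Applying that to "knljvdwhccfgbvo" gives "voknljvdwhccfgb".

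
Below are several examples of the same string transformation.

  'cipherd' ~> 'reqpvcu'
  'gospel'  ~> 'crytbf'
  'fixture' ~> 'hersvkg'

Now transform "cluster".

What's happening: shift every letter 13 places forward in the alphabet (wrapping around) — i.e. ROT13, then move the last 3 characters to the front (rotate right by 3).
Working it through for "cluster": intermediate "pyhfgre", final "grepyhf".

grepyhf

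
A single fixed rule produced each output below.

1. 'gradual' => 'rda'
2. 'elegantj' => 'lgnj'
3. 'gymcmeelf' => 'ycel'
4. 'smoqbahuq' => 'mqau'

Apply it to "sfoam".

fa

The pattern: keep every other character starting from the second (positions 2nd, 4th, 6th, ...).
"sfoam" → "fa".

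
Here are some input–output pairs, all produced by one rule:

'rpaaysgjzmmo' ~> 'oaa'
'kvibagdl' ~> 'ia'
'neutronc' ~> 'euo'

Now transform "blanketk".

The pattern: take characters alternately from the front and the back (1st, last, 2nd, 2nd-last, ...), then keep only the vowels.
"blanketk" → "bkltaenk" → "ae".

ae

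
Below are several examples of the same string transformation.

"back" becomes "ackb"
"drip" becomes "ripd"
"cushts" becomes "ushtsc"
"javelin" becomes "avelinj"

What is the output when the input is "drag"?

ragd

Rule — move the first character to the end.
Applying that to "drag" gives "ragd".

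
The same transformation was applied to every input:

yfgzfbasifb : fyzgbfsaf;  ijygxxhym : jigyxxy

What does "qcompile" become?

The rule is to swap each adjacent pair of characters (1↔2, 3↔4, ...), then delete the last 2 characters.
On "qcompile" that produces "cqmoip".

cqmoip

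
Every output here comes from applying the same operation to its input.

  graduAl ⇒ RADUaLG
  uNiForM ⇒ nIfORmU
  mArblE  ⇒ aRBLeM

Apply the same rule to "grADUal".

RaduALG

In each case the input is transformed by: move the first character to the end, then flip the case of every letter.
On "grADUal": the first step gives "rADUalg", and the second then gives "RaduALG".
(Check on "graduAl": → "raduAlg" → "RADUaLG" ✓)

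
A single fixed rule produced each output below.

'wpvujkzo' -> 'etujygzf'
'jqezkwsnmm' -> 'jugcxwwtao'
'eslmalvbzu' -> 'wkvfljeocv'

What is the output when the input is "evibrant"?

What's happening: move the first 3 characters to the end (rotate left by 3), then shift every letter 10 places forward in the alphabet (wrapping around).
On "evibrant": the first step gives "brantevi", and the second then gives "lbkxdofs".

lbkxdofs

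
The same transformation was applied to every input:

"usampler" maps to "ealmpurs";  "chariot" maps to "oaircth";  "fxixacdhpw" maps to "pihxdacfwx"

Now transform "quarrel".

Each output is the input with this applied: take characters alternately from the front and the back (1st, last, 2nd, 2nd-last, ...), then move the first 3 characters to the end (rotate left by 3).
Starting from "quarrel": after the first operation, "qluearr"; after the second, "earrqlu".

earrqlu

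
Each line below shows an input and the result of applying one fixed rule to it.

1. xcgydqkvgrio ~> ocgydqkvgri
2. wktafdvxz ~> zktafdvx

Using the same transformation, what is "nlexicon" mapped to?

nlexico

The transformation: delete the first character, then move the last character to the front.
On "nlexicon": the first step gives "lexicon", and the second then gives "nlexico".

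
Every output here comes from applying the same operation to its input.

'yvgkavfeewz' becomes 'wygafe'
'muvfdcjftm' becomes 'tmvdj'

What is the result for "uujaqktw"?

tujq

What's happening: move the last 2 characters to the front (rotate right by 2), then keep every other character starting from the first (positions 1st, 3rd, 5th, ...).
Working it through for "uujaqktw": intermediate "twuujaqk", final "tujq".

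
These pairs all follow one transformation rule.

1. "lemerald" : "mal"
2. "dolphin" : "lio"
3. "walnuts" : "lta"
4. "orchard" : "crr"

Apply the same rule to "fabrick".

bca

Rule — move the first 2 characters to the end (rotate left by 2), then keep one character in every 3, starting at position 1 (positions 1st, 4th, 7th, ...).
Doing the same to "fabrick": "bca".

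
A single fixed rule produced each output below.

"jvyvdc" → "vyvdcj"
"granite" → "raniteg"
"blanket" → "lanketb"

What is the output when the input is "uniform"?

Each output is the input with this applied: move the first character to the end.
On "uniform" that produces "niformu".

niformu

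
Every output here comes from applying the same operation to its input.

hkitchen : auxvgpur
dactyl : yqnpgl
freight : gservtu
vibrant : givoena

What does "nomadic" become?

pabznqv

The pattern: shift every letter 13 places forward in the alphabet (wrapping around) — i.e. ROT13, then move the last character to the front.
Starting from "nomadic": after the first operation, "abznqvp"; after the second, "pabznqv".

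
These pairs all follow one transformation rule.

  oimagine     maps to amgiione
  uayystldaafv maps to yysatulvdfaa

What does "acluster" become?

Looking at the pairs, the operation is to move the first 3 characters to the end (rotate left by 3), then take characters alternately from the front and the back (1st, last, 2nd, 2nd-last, ...).
For "acluster", step one produces "usteracl"; step two turns that into "ulsctaer".
(Check on "oimagine": → "agineoim" → "amgiione" ✓)

ulsctaer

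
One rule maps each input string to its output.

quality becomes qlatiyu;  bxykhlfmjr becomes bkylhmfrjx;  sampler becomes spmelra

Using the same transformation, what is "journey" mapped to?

jruenyo

What's happening: swap each adjacent pair of characters (1↔2, 3↔4, ...), then move the first character to the end.
Working it through for "journey": intermediate "ojrueny", final "jruenyo".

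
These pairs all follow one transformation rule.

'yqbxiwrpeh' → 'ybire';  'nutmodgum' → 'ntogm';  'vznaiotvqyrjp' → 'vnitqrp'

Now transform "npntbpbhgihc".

The pattern: keep every other character starting from the first (positions 1st, 3rd, 5th, ...).
For "npntbpbhgihc" the result is "nnbbgh".

nnbbgh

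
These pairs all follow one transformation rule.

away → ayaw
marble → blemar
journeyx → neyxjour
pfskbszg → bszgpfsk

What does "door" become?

ordo

The rule is to swap the front and back halves of the string.
On "door" that produces "ordo".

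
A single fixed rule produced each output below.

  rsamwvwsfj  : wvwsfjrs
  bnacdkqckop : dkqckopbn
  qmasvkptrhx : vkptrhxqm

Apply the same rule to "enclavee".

What's happening: move the first 2 characters to the end (rotate left by 2), then delete the first 2 characters.
For "enclavee" the result is "aveeen".

aveeen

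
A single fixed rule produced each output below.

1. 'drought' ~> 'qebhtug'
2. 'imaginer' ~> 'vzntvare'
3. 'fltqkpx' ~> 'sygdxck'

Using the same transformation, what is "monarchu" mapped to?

zbanepuh

The rule is to shift every letter 13 places forward in the alphabet (wrapping around) — i.e. ROT13.
So "monarchu" becomes "zbanepuh".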